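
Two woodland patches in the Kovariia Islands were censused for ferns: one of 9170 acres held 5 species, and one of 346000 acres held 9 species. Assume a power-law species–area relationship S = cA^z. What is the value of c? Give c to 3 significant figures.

1.14

z = ln(S₂/S₁) / ln(A₂/A₁) = ln(9/5) / ln(346000/9170) = 0.5878 / 3.6305 = 0.1619
c = S₁ / A₁^z = 5 / 9170^0.1619 = 5 / 4.38 = 1.141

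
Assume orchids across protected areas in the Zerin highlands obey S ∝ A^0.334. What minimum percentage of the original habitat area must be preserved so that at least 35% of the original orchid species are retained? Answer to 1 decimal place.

4.3%

Need (A_new/A_old)^0.334 = 0.35, so A_new/A_old = 0.35^(1/0.334) = 0.35^2.994
ln(A_new/A_old) = ln 0.35 / 0.334 = -1.0498 / 0.334 = -3.1432
A_new/A_old = e^-3.1432 ≈ 0.04315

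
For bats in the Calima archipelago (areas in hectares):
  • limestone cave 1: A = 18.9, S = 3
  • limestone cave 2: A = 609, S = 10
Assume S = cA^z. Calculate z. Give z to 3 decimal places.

Taking logs: ln S = ln c + z ln A, so z = (ln S₂ − ln S₁)/(ln A₂ − ln A₁).
z = ln(10/3) / ln(609/18.9) = ln(3.333) / ln(32.22) = 1.2040 / 3.4727 = 0.3467

0.347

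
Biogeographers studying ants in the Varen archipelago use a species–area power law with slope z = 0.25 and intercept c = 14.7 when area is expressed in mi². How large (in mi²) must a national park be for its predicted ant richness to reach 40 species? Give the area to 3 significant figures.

54.8 mi²

40 = 14.7 × A^0.25  ⇒  A^0.25 = 40/14.7 = 2.721
ln A = ln(2.721) / 0.25 = 1.0010 / 0.25 = 4.0041
A = e^4.0041 ≈ 54.82 mi²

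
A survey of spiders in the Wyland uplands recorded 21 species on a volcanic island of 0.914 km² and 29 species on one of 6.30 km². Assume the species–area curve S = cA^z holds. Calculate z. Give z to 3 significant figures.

0.167

Taking logs: ln S = ln c + z ln A, so z = (ln S₂ − ln S₁)/(ln A₂ − ln A₁).
z = ln(29/21) / ln(6.3/0.914) = ln(1.381) / ln(6.893) = 0.3228 / 1.9305 = 0.1672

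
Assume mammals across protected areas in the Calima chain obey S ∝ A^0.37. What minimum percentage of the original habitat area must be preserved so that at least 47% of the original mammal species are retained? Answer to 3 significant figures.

Need (A_new/A_old)^0.37 = 0.47, so A_new/A_old = 0.47^(1/0.37) = 0.47^2.703
ln(A_new/A_old) = ln 0.47 / 0.37 = -0.7550 / 0.37 = -2.0406
A_new/A_old = e^-2.0406 ≈ 0.13

13.0%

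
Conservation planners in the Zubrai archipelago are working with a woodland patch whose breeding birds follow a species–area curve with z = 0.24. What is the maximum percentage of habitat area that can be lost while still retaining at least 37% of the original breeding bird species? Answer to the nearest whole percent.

98%

Need (A_new/A_old)^0.24 = 0.37, so A_new/A_old = 0.37^(1/0.24) = 0.37^4.167
ln(A_new/A_old) = ln 0.37 / 0.24 = -0.9943 / 0.24 = -4.1427
A_new/A_old = e^-4.1427 ≈ 0.01588
Fraction that can be lost = 1 − 0.01588 = 0.9841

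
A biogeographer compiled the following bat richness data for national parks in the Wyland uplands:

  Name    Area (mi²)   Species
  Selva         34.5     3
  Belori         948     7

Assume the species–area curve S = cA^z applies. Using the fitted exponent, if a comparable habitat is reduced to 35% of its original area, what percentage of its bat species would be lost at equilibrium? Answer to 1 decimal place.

z = ln(7/3) / ln(948/34.5) = 0.8473 / 3.3134 = 0.2557
S_new/S_old = (A_new/A_old)^z = 0.35^0.2557 = exp(0.2557 × -1.0498) = 0.7646
Fraction lost = 1 − 0.7646 = 0.2354

23.5%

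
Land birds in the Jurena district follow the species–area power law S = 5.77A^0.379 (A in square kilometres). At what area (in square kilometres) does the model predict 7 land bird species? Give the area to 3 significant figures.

7 = 5.77 × A^0.379  ⇒  A^0.379 = 7/5.77 = 1.213
ln A = ln(1.213) / 0.379 = 0.1932 / 0.379 = 0.5099
A = e^0.5099 ≈ 1.665 square kilometres

1.67 square kilometres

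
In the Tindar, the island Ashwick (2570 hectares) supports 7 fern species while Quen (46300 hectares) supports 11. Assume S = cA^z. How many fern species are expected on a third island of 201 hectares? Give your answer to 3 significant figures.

z = ln(11/7) / ln(46300/2570) = 0.4520 / 2.8912 = 0.1563
c = 7 / 2570^0.1563 = 7 / 3.413 = 2.051
S₃ = 2.051 × 201^0.1563 = 2.051 × 2.291 ≈ 4.7

4.70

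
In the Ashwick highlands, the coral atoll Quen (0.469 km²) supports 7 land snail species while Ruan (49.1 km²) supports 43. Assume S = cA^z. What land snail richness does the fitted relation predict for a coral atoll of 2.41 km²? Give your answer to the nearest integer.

z = ln(43/7) / ln(49.1/0.469) = 1.8153 / 4.6510 = 0.3903
c = 7 / 0.469^0.3903 = 7 / 0.7441 = 9.407
S₃ = 9.407 × 2.41^0.3903 = 9.407 × 1.41 ≈ 13.26

13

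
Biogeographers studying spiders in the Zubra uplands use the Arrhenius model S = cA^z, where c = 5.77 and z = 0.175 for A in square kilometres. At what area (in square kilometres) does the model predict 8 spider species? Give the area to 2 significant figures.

6.5 square kilometres

8 = 5.77 × A^0.175  ⇒  A^0.175 = 8/5.77 = 1.386
ln A = ln(1.386) / 0.175 = 0.3268 / 0.175 = 1.8673
A = e^1.8673 ≈ 6.471 square kilometres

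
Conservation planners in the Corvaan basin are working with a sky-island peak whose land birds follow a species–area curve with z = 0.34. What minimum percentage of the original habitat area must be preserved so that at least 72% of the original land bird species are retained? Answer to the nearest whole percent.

38%

Need (A_new/A_old)^0.34 = 0.72, so A_new/A_old = 0.72^(1/0.34) = 0.72^2.941
ln(A_new/A_old) = ln 0.72 / 0.34 = -0.3285 / 0.34 = -0.9662
A_new/A_old = e^-0.9662 ≈ 0.3805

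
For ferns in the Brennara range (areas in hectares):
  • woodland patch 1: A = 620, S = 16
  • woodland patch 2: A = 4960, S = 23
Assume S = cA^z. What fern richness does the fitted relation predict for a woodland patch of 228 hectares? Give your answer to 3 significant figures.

13.4

z = ln(23/16) / ln(4960/620) = 0.3629 / 2.0794 = 0.1745
c = 16 / 620^0.1745 = 16 / 3.071 = 5.209
S₃ = 5.209 × 228^0.1745 = 5.209 × 2.579 ≈ 13.44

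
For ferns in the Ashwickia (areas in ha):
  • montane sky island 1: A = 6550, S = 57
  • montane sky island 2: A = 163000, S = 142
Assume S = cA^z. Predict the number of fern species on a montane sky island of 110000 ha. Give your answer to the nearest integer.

z = ln(142/57) / ln(163000/6550) = 0.9128 / 3.2143 = 0.2840
c = 57 / 6550^0.2840 = 57 / 12.13 = 4.701
S₃ = 4.701 × 110000^0.2840 = 4.701 × 27.02 ≈ 127

127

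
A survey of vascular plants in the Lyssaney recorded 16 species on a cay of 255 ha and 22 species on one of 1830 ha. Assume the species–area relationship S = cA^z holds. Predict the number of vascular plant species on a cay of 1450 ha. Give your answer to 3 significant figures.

z = ln(22/16) / ln(1830/255) = 0.3185 / 1.9708 = 0.1616
c = 16 / 255^0.1616 = 16 / 2.448 = 6.535
S₃ = 6.535 × 1450^0.1616 = 6.535 × 3.242 ≈ 21.19

21.2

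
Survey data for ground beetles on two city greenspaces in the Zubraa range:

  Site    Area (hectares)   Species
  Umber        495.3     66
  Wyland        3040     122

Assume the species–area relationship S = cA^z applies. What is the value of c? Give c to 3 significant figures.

8.07

z = ln(S₂/S₁) / ln(A₂/A₁) = ln(122/66) / ln(3040/495.3) = 0.6144 / 1.8144 = 0.3386
c = S₁ / A₁^z = 66 / 495.3^0.3386 = 66 / 8.175 = 8.074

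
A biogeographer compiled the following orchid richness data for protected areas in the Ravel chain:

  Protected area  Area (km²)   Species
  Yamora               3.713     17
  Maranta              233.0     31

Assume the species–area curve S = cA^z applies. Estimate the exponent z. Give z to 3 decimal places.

0.145

Taking logs: ln S = ln c + z ln A, so z = (ln S₂ − ln S₁)/(ln A₂ − ln A₁).
z = ln(31/17) / ln(233/3.713) = ln(1.824) / ln(62.75) = 0.6008 / 4.1392 = 0.1451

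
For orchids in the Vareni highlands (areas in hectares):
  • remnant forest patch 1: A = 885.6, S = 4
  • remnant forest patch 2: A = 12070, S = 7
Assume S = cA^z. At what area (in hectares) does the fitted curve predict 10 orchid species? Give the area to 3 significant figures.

z = ln(7/4) / ln(12070/885.6) = 0.5596 / 2.6122 = 0.2142
c = 4 / 885.6^0.2142 = 4 / 4.279 = 0.9347
A = (10/0.9347)^(1/0.2142) ⇒ ln A = ln(10.7)/0.2142 = 11.0634
A = e^11.0634 ≈ 63792 hectares

63800 hectares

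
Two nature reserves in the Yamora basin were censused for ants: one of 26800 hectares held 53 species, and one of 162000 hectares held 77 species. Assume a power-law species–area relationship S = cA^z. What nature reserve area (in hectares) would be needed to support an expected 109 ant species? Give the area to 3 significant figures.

z = ln(77/53) / ln(162000/26800) = 0.3735 / 1.7992 = 0.2076
c = 53 / 26800^0.2076 = 53 / 8.304 = 6.383
A = (109/6.383)^(1/0.2076) ⇒ ln A = ln(17.08)/0.2076 = 13.6694
A = e^13.6694 ≈ 864101 hectares

864000 hectares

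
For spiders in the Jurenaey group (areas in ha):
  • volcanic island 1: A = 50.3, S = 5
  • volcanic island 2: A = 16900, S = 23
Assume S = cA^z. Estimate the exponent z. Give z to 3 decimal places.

Taking logs: ln S = ln c + z ln A, so z = (ln S₂ − ln S₁)/(ln A₂ − ln A₁).
z = ln(23/5) / ln(16900/50.3) = ln(4.6) / ln(336) = 1.5261 / 5.8171 = 0.2623

0.262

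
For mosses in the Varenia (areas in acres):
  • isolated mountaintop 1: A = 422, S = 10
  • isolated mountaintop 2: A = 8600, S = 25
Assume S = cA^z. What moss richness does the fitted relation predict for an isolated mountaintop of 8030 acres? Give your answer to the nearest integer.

24

z = ln(25/10) / ln(8600/422) = 0.9163 / 3.0145 = 0.3040
c = 10 / 422^0.3040 = 10 / 6.28 = 1.592
S₃ = 1.592 × 8030^0.3040 = 1.592 × 15.38 ≈ 24.48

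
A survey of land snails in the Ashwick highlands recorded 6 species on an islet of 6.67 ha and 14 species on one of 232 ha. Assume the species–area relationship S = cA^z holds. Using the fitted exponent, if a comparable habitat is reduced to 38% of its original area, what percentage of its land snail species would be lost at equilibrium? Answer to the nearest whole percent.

21%

z = ln(14/6) / ln(232/6.67) = 0.8473 / 3.5491 = 0.2387
S_new/S_old = (A_new/A_old)^z = 0.38^0.2387 = exp(0.2387 × -0.9676) = 0.7937
Fraction lost = 1 − 0.7937 = 0.2063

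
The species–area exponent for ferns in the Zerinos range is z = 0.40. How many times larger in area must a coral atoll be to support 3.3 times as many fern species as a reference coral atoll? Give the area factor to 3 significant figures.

(A₂/A₁)^0.4 = 3.3, so A₂/A₁ = 3.3^(1/0.4) = 3.3^2.5
ln(A₂/A₁) = ln 3.3 / 0.4 = 1.1939 / 0.4 = 2.9848
A₂/A₁ = e^2.9848 ≈ 19.78

19.8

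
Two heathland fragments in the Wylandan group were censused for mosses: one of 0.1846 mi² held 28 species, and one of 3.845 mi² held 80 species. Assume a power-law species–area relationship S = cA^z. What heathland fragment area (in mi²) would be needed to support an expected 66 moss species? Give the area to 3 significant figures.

z = ln(80/28) / ln(3.845/0.1846) = 1.0498 / 3.0363 = 0.3458
c = 28 / 0.1846^0.3458 = 28 / 0.5576 = 50.22
A = (66/50.22)^(1/0.3458) ⇒ ln A = ln(1.314)/0.3458 = 0.7904
A = e^0.7904 ≈ 2.204 mi²

2.20 mi²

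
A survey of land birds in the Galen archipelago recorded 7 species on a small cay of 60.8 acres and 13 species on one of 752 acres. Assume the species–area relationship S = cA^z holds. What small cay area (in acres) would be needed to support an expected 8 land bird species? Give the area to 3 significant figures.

105 acres

z = ln(13/7) / ln(752/60.8) = 0.6190 / 2.5151 = 0.2461
c = 7 / 60.8^0.2461 = 7 / 2.748 = 2.547
A = (8/2.547)^(1/0.2461) ⇒ ln A = ln(3.141)/0.2461 = 4.6501
A = e^4.6501 ≈ 104.6 acres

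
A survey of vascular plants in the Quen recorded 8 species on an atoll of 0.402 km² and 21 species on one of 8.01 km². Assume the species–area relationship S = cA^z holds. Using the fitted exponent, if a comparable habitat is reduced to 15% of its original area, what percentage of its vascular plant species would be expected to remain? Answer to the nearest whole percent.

54%

z = ln(21/8) / ln(8.01/0.402) = 0.9651 / 2.9920 = 0.3226
S_new/S_old = (A_new/A_old)^z = 0.15^0.3226 = exp(0.3226 × -1.8971) = 0.5423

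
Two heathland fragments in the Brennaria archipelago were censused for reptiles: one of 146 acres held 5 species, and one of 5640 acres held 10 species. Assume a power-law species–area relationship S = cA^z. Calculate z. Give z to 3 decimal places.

0.190

Taking logs: ln S = ln c + z ln A, so z = (ln S₂ − ln S₁)/(ln A₂ − ln A₁).
z = ln(10/5) / ln(5640/146) = ln(2) / ln(38.63) = 0.6931 / 3.6540 = 0.1897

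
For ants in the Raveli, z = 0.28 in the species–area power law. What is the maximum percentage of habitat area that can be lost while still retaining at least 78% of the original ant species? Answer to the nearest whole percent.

Need (A_new/A_old)^0.28 = 0.78, so A_new/A_old = 0.78^(1/0.28) = 0.78^3.571
ln(A_new/A_old) = ln 0.78 / 0.28 = -0.2485 / 0.28 = -0.8874
A_new/A_old = e^-0.8874 ≈ 0.4117
Fraction that can be lost = 1 − 0.4117 = 0.5883

59%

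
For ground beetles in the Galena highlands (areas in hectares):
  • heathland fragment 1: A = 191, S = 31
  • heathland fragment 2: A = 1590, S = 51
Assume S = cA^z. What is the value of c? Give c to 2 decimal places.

9.03

z = ln(S₂/S₁) / ln(A₂/A₁) = ln(51/31) / ln(1590/191) = 0.4978 / 2.1192 = 0.2349
c = S₁ / A₁^z = 31 / 191^0.2349 = 31 / 3.434 = 9.026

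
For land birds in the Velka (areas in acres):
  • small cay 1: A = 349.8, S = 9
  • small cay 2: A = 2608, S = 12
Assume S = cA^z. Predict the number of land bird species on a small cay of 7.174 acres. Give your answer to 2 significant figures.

z = ln(12/9) / ln(2608/349.8) = 0.2877 / 2.0090 = 0.1432
c = 9 / 349.8^0.1432 = 9 / 2.314 = 3.89
S₃ = 3.89 × 7.174^0.1432 = 3.89 × 1.326 ≈ 5.158

5.2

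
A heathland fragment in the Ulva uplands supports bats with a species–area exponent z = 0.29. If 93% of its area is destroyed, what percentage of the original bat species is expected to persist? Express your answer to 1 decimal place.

S_new/S_old = (A_new/A_old)^z = 0.07^0.29
= exp(0.29 × ln 0.07) = exp(0.29 × -2.6593) = exp(-0.7712) ≈ 0.4625

46.2%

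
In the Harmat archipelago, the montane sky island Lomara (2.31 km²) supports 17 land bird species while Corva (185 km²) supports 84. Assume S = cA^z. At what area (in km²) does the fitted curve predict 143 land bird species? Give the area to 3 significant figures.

796 km²

z = ln(84/17) / ln(185/2.31) = 1.5976 / 4.3831 = 0.3645
c = 17 / 2.31^0.3645 = 17 / 1.357 = 12.53
A = (143/12.53)^(1/0.3645) ⇒ ln A = ln(11.41)/0.3645 = 6.6800
A = e^6.6800 ≈ 796.3 km²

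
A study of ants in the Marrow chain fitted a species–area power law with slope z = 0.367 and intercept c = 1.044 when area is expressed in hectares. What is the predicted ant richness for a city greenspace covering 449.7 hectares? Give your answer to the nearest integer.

10

S = 1.044 × 449.7^0.367 = 1.044 × 9.411 ≈ 9.825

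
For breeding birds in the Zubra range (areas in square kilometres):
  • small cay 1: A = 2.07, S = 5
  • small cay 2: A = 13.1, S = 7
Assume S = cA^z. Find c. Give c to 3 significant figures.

4.38

z = ln(S₂/S₁) / ln(A₂/A₁) = ln(7/5) / ln(13.1/2.07) = 0.3365 / 1.8451 = 0.1824
c = S₁ / A₁^z = 5 / 2.07^0.1824 = 5 / 1.142 = 4.379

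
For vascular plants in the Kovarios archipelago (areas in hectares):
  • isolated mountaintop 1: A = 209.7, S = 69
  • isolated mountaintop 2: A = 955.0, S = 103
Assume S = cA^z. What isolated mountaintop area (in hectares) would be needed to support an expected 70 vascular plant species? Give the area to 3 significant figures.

z = ln(103/69) / ln(955/209.7) = 0.4006 / 1.5160 = 0.2643
c = 69 / 209.7^0.2643 = 69 / 4.107 = 16.8
A = (70/16.8)^(1/0.2643) ⇒ ln A = ln(4.166)/0.2643 = 5.4001
A = e^5.4001 ≈ 221.4 hectares

221 hectares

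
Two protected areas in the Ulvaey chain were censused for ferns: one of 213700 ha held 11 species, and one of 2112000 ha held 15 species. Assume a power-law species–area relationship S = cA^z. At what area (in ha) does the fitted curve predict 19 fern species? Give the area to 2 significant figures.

12000000 ha

z = ln(15/11) / ln(2112000/213700) = 0.3102 / 2.2908 = 0.1354
c = 11 / 213700^0.1354 = 11 / 5.268 = 2.088
A = (19/2.088)^(1/0.1354) ⇒ ln A = ln(9.098)/0.1354 = 16.3091
A = e^16.3091 ≈ 12104931 ha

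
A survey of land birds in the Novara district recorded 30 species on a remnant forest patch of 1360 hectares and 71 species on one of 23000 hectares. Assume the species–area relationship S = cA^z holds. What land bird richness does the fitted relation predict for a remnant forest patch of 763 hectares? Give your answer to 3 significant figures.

25.2

z = ln(71/30) / ln(23000/1360) = 0.8615 / 2.8280 = 0.3046
c = 30 / 1360^0.3046 = 30 / 9.006 = 3.331
S₃ = 3.331 × 763^0.3046 = 3.331 × 7.552 ≈ 25.16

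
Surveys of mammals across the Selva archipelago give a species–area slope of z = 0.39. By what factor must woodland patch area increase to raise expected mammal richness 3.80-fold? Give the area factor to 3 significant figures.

(A₂/A₁)^0.39 = 3.8, so A₂/A₁ = 3.8^(1/0.39) = 3.8^2.564
ln(A₂/A₁) = ln 3.8 / 0.39 = 1.3350 / 0.39 = 3.4231
A₂/A₁ = e^3.4231 ≈ 30.66

30.7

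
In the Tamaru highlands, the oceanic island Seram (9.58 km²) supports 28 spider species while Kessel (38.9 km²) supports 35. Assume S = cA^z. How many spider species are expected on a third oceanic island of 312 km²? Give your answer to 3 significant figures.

z = ln(35/28) / ln(38.9/9.58) = 0.2231 / 1.4013 = 0.1592
c = 28 / 9.58^0.1592 = 28 / 1.433 = 19.54
S₃ = 19.54 × 312^0.1592 = 19.54 × 2.496 ≈ 48.76

48.8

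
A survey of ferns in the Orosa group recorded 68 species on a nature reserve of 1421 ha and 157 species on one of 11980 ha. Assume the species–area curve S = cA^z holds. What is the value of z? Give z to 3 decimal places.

Taking logs: ln S = ln c + z ln A, so z = (ln S₂ − ln S₁)/(ln A₂ − ln A₁).
z = ln(157/68) / ln(11980/1421) = ln(2.309) / ln(8.431) = 0.8367 / 2.1319 = 0.3925

0.392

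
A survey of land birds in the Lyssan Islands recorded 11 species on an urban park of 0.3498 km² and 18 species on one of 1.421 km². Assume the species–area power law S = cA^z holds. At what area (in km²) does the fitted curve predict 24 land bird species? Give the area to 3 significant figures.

3.22 km²

z = ln(18/11) / ln(1.421/0.3498) = 0.4925 / 1.4018 = 0.3513
c = 11 / 0.3498^0.3513 = 11 / 0.6914 = 15.91
A = (24/15.91)^(1/0.3513) ⇒ ln A = ln(1.509)/0.3513 = 1.1702
A = e^1.1702 ≈ 3.223 km²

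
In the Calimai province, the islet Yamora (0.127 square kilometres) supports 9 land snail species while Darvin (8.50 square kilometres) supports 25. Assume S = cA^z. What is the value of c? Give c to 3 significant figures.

z = ln(S₂/S₁) / ln(A₂/A₁) = ln(25/9) / ln(8.5/0.127) = 1.0217 / 4.2036 = 0.2430
c = S₁ / A₁^z = 9 / 0.127^0.2430 = 9 / 0.6056 = 14.86

14.9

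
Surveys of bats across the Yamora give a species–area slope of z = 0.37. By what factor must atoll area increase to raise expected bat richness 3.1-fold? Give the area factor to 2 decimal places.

21.28

(A₂/A₁)^0.37 = 3.1, so A₂/A₁ = 3.1^(1/0.37) = 3.1^2.703
ln(A₂/A₁) = ln 3.1 / 0.37 = 1.1314 / 0.37 = 3.0578
A₂/A₁ = e^3.0578 ≈ 21.28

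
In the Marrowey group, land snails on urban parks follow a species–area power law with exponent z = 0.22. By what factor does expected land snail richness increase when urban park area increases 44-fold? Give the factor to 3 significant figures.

2.30

S₂/S₁ = (A₂/A₁)^z = 44^0.22
ln(S₂/S₁) = 0.22 × ln 44 = 0.22 × 3.7842 = 0.8325
S₂/S₁ = e^0.8325 ≈ 2.299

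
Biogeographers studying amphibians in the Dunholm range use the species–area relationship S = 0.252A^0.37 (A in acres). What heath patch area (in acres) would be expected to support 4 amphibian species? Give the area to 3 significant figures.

1760 acres

4 = 0.252 × A^0.37  ⇒  A^0.37 = 4/0.252 = 15.87
ln A = ln(15.87) / 0.37 = 2.7646 / 0.37 = 7.4719
A = e^7.4719 ≈ 1758 acres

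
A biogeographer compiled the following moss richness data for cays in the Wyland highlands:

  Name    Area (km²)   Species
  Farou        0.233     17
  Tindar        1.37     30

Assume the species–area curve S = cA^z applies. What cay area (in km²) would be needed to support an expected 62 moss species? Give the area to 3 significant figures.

13.2 km²

z = ln(30/17) / ln(1.37/0.233) = 0.5680 / 1.7715 = 0.3206
c = 17 / 0.233^0.3206 = 17 / 0.6268 = 27.12
A = (62/27.12)^(1/0.3206) ⇒ ln A = ln(2.286)/0.3206 = 2.5790
A = e^2.5790 ≈ 13.18 km²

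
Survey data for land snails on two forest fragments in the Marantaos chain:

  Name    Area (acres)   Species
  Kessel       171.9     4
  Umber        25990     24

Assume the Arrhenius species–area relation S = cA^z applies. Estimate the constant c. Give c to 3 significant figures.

z = ln(S₂/S₁) / ln(A₂/A₁) = ln(24/4) / ln(25990/171.9) = 1.7918 / 5.0186 = 0.3570
c = S₁ / A₁^z = 4 / 171.9^0.3570 = 4 / 6.281 = 0.6368

0.637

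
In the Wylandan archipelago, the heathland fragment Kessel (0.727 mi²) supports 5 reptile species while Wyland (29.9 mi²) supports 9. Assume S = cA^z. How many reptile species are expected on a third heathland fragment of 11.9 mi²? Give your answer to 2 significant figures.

7.8

z = ln(9/5) / ln(29.9/0.727) = 0.5878 / 3.7167 = 0.1581
c = 5 / 0.727^0.1581 = 5 / 0.9508 = 5.259
S₃ = 5.259 × 11.9^0.1581 = 5.259 × 1.479 ≈ 7.78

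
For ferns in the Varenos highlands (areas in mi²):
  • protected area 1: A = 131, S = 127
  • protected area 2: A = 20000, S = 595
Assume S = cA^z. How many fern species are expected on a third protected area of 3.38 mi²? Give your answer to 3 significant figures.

z = ln(595/127) / ln(20000/131) = 1.5444 / 5.0283 = 0.3071
c = 127 / 131^0.3071 = 127 / 4.47 = 28.41
S₃ = 28.41 × 3.38^0.3071 = 28.41 × 1.454 ≈ 41.3

41.3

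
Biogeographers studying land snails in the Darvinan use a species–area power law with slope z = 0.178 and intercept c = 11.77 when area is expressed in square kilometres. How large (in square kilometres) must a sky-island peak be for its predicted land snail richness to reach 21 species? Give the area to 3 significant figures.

21 = 11.77 × A^0.178  ⇒  A^0.178 = 21/11.77 = 1.784
ln A = ln(1.784) / 0.178 = 0.5790 / 0.178 = 3.2526
A = e^3.2526 ≈ 25.86 square kilometres

25.9 square kilometres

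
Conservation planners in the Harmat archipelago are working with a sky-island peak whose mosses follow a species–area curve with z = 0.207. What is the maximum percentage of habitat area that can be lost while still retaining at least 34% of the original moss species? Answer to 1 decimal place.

Need (A_new/A_old)^0.207 = 0.34, so A_new/A_old = 0.34^(1/0.207) = 0.34^4.831
ln(A_new/A_old) = ln 0.34 / 0.207 = -1.0788 / 0.207 = -5.2116
A_new/A_old = e^-5.2116 ≈ 0.005453
Fraction that can be lost = 1 − 0.005453 = 0.9945

99.5%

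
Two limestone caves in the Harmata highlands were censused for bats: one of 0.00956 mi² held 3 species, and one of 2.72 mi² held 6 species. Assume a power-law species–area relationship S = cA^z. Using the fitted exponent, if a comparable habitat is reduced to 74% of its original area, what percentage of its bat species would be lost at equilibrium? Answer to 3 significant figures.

z = ln(6/3) / ln(2.72/0.00956) = 0.6931 / 5.6508 = 0.1227
S_new/S_old = (A_new/A_old)^z = 0.74^0.1227 = exp(0.1227 × -0.3011) = 0.9637
Fraction lost = 1 − 0.9637 = 0.03626

3.63%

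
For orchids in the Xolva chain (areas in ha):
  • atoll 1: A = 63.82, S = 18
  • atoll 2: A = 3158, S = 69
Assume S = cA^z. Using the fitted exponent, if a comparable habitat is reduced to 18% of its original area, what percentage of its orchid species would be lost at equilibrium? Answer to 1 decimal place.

z = ln(69/18) / ln(3158/63.82) = 1.3437 / 3.9016 = 0.3444
S_new/S_old = (A_new/A_old)^z = 0.18^0.3444 = exp(0.3444 × -1.7148) = 0.554
Fraction lost = 1 − 0.554 = 0.446

44.6%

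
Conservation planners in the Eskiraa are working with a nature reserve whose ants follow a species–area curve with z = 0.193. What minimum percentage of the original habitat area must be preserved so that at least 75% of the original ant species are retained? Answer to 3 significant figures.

22.5%

Need (A_new/A_old)^0.193 = 0.75, so A_new/A_old = 0.75^(1/0.193) = 0.75^5.181
ln(A_new/A_old) = ln 0.75 / 0.193 = -0.2877 / 0.193 = -1.4906
A_new/A_old = e^-1.4906 ≈ 0.2252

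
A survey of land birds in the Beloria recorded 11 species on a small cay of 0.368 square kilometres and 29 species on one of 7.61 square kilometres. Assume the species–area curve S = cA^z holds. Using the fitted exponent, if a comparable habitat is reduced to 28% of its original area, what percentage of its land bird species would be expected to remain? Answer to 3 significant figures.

66.5%

z = ln(29/11) / ln(7.61/0.368) = 0.9694 / 3.0291 = 0.3200
S_new/S_old = (A_new/A_old)^z = 0.28^0.3200 = exp(0.3200 × -1.2730) = 0.6654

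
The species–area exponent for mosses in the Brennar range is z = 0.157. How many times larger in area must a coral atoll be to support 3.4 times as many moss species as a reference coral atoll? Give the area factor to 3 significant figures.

(A₂/A₁)^0.157 = 3.4, so A₂/A₁ = 3.4^(1/0.157) = 3.4^6.369
ln(A₂/A₁) = ln 3.4 / 0.157 = 1.2238 / 0.157 = 7.7947
A₂/A₁ = e^7.7947 ≈ 2428

2430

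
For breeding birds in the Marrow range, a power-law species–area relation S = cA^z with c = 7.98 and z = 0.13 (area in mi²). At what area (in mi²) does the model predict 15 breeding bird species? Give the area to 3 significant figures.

15 = 7.98 × A^0.13  ⇒  A^0.13 = 15/7.98 = 1.88
ln A = ln(1.88) / 0.13 = 0.6311 / 0.13 = 4.8547
A = e^4.8547 ≈ 128.3 mi²

128 mi²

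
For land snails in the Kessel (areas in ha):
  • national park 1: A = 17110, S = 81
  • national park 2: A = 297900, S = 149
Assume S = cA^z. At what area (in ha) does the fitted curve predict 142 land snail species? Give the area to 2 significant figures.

240000 ha

z = ln(149/81) / ln(297900/17110) = 0.6095 / 2.8571 = 0.2133
c = 81 / 17110^0.2133 = 81 / 8 = 10.13
A = (142/10.13)^(1/0.2133) ⇒ ln A = ln(14.02)/0.2133 = 12.3789
A = e^12.3789 ≈ 237744 ha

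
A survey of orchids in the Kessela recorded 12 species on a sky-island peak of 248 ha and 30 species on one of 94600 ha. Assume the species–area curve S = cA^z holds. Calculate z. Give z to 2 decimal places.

Taking logs: ln S = ln c + z ln A, so z = (ln S₂ − ln S₁)/(ln A₂ − ln A₁).
z = ln(30/12) / ln(94600/248) = ln(2.5) / ln(381.5) = 0.9163 / 5.9440 = 0.1542

0.15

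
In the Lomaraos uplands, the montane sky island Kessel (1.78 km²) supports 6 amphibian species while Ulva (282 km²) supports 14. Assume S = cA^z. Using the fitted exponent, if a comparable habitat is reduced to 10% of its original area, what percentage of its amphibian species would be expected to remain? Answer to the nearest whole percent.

z = ln(14/6) / ln(282/1.78) = 0.8473 / 5.0653 = 0.1673
S_new/S_old = (A_new/A_old)^z = 0.1^0.1673 = exp(0.1673 × -2.3026) = 0.6803

68%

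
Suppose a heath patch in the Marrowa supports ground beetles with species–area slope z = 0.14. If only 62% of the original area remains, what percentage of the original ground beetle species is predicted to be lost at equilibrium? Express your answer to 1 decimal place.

6.5%

S_new/S_old = (A_new/A_old)^z = 0.62^0.14
= exp(0.14 × ln 0.62) = exp(0.14 × -0.4780) = exp(-0.0669) ≈ 0.9353
Fraction lost = 1 − 0.9353 = 0.06473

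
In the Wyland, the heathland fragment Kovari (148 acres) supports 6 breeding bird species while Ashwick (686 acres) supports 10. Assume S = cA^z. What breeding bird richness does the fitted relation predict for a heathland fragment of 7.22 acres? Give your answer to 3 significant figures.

2.19

z = ln(10/6) / ln(686/148) = 0.5108 / 1.5337 = 0.3331
c = 6 / 148^0.3331 = 6 / 5.283 = 1.136
S₃ = 1.136 × 7.22^0.3331 = 1.136 × 1.932 ≈ 2.194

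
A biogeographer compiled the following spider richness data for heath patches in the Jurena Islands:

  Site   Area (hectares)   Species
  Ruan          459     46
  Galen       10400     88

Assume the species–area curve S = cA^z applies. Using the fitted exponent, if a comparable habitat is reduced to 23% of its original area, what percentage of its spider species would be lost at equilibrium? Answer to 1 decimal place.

z = ln(88/46) / ln(10400/459) = 0.6487 / 3.1205 = 0.2079
S_new/S_old = (A_new/A_old)^z = 0.23^0.2079 = exp(0.2079 × -1.4697) = 0.7367
Fraction lost = 1 − 0.7367 = 0.2633

26.3%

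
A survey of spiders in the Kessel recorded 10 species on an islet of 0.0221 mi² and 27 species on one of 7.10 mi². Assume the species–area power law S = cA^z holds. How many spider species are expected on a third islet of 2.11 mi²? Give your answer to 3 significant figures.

21.9

z = ln(27/10) / ln(7.1/0.0221) = 0.9933 / 5.7723 = 0.1721
c = 10 / 0.0221^0.1721 = 10 / 0.5189 = 19.27
S₃ = 19.27 × 2.11^0.1721 = 19.27 × 1.137 ≈ 21.91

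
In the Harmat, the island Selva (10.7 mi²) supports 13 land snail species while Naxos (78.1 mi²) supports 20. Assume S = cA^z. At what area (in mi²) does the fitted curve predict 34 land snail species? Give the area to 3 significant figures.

904 mi²

z = ln(20/13) / ln(78.1/10.7) = 0.4308 / 1.9877 = 0.2167
c = 13 / 10.7^0.2167 = 13 / 1.671 = 7.778
A = (34/7.778)^(1/0.2167) ⇒ ln A = ln(4.371)/0.2167 = 6.8064
A = e^6.8064 ≈ 903.7 mi²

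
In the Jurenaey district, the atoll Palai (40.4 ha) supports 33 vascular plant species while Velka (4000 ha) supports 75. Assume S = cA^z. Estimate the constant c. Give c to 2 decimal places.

z = ln(S₂/S₁) / ln(A₂/A₁) = ln(75/33) / ln(4000/40.4) = 0.8210 / 4.5952 = 0.1787
c = S₁ / A₁^z = 33 / 40.4^0.1787 = 33 / 1.936 = 17.04

17.04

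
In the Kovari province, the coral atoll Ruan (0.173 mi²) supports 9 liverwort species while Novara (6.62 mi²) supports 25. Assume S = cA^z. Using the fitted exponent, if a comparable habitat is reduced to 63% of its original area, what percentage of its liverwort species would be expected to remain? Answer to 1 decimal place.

z = ln(25/9) / ln(6.62/0.173) = 1.0217 / 3.6446 = 0.2803
S_new/S_old = (A_new/A_old)^z = 0.63^0.2803 = exp(0.2803 × -0.4620) = 0.8785

87.9%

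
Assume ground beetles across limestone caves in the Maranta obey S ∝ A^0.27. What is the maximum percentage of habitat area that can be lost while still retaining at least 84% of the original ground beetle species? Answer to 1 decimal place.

47.6%

Need (A_new/A_old)^0.27 = 0.84, so A_new/A_old = 0.84^(1/0.27) = 0.84^3.704
ln(A_new/A_old) = ln 0.84 / 0.27 = -0.1744 / 0.27 = -0.6458
A_new/A_old = e^-0.6458 ≈ 0.5243
Fraction that can be lost = 1 − 0.5243 = 0.4757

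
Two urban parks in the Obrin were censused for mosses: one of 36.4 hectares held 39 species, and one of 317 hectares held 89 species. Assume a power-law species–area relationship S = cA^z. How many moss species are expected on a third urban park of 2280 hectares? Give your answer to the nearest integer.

z = ln(89/39) / ln(317/36.4) = 0.8251 / 2.1643 = 0.3812
c = 39 / 36.4^0.3812 = 39 / 3.937 = 9.907
S₃ = 9.907 × 2280^0.3812 = 9.907 × 19.06 ≈ 188.8

189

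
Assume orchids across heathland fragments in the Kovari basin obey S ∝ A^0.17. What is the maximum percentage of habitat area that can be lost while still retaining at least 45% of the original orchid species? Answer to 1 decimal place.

99.1%

Need (A_new/A_old)^0.17 = 0.45, so A_new/A_old = 0.45^(1/0.17) = 0.45^5.882
ln(A_new/A_old) = ln 0.45 / 0.17 = -0.7985 / 0.17 = -4.6971
A_new/A_old = e^-4.6971 ≈ 0.009122
Fraction that can be lost = 1 − 0.009122 = 0.9909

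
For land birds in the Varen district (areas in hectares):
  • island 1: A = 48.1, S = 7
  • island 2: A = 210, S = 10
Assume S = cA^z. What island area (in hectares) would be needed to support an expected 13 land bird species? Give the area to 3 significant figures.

621 hectares

z = ln(10/7) / ln(210/48.1) = 0.3567 / 1.4738 = 0.2420
c = 7 / 48.1^0.2420 = 7 / 2.553 = 2.742
A = (13/2.742)^(1/0.2420) ⇒ ln A = ln(4.742)/0.2420 = 6.4312
A = e^6.4312 ≈ 620.9 hectares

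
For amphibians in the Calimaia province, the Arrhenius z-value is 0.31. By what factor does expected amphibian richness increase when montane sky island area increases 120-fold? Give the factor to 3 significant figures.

4.41

S₂/S₁ = (A₂/A₁)^z = 120^0.31
ln(S₂/S₁) = 0.31 × ln 120 = 0.31 × 4.7875 = 1.4841
S₂/S₁ = e^1.4841 ≈ 4.411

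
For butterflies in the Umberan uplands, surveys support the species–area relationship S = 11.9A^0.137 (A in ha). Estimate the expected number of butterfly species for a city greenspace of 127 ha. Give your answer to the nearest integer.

23 species

S = 11.9 × 127^0.137
ln S = ln 11.9 + 0.137 × ln 127 = 2.4765 + 0.137 × 4.8442 = 3.1402
S = e^3.1402 ≈ 23.11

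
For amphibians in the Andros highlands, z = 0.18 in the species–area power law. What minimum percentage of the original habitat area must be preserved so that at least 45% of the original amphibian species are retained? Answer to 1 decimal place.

1.2%

Need (A_new/A_old)^0.18 = 0.45, so A_new/A_old = 0.45^(1/0.18) = 0.45^5.556
ln(A_new/A_old) = ln 0.45 / 0.18 = -0.7985 / 0.18 = -4.4362
A_new/A_old = e^-4.4362 ≈ 0.01184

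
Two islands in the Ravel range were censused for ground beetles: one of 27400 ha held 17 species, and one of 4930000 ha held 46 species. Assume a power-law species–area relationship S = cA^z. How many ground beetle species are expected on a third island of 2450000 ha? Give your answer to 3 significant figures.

z = ln(46/17) / ln(4930000/27400) = 0.9954 / 5.1926 = 0.1917
c = 17 / 27400^0.1917 = 17 / 7.091 = 2.397
S₃ = 2.397 × 2450000^0.1917 = 2.397 × 16.78 ≈ 40.23

40.2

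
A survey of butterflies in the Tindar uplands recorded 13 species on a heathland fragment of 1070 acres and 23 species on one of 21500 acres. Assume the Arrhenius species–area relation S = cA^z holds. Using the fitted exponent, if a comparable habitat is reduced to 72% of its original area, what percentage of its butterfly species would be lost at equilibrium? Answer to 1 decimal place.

6.1%

z = ln(23/13) / ln(21500/1070) = 0.5705 / 3.0004 = 0.1902
S_new/S_old = (A_new/A_old)^z = 0.72^0.1902 = exp(0.1902 × -0.3285) = 0.9394
Fraction lost = 1 − 0.9394 = 0.06056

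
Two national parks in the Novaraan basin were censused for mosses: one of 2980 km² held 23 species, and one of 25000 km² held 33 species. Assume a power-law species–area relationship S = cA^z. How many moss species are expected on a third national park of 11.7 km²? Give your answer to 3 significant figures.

8.98

z = ln(33/23) / ln(25000/2980) = 0.3610 / 2.1270 = 0.1697
c = 23 / 2980^0.1697 = 23 / 3.888 = 5.916
S₃ = 5.916 × 11.7^0.1697 = 5.916 × 1.518 ≈ 8.981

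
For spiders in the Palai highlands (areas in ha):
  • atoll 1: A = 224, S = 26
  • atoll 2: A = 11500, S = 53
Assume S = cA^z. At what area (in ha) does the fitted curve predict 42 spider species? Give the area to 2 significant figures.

z = ln(53/26) / ln(11500/224) = 0.7122 / 3.9385 = 0.1808
c = 26 / 224^0.1808 = 26 / 2.661 = 9.772
A = (42/9.772)^(1/0.1808) ⇒ ln A = ln(4.298)/0.1808 = 8.0637
A = e^8.0637 ≈ 3177 ha

3200 ha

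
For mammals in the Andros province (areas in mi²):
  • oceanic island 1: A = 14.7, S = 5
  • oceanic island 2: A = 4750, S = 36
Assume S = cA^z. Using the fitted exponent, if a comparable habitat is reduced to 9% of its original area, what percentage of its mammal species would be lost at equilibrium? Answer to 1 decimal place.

z = ln(36/5) / ln(4750/14.7) = 1.9741 / 5.7781 = 0.3417
S_new/S_old = (A_new/A_old)^z = 0.09^0.3417 = exp(0.3417 × -2.4079) = 0.4393
Fraction lost = 1 − 0.4393 = 0.5607

56.1%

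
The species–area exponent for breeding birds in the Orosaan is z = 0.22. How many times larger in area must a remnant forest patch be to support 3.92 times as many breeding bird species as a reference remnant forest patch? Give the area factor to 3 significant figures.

(A₂/A₁)^0.22 = 3.92, so A₂/A₁ = 3.92^(1/0.22) = 3.92^4.545
ln(A₂/A₁) = ln 3.92 / 0.22 = 1.3661 / 0.22 = 6.2095
A₂/A₁ = e^6.2095 ≈ 497.5

497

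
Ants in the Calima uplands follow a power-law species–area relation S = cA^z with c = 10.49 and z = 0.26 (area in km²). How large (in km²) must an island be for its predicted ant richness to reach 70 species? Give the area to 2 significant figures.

1500 km²

70 = 10.49 × A^0.26  ⇒  A^0.26 = 70/10.49 = 6.673
ln A = ln(6.673) / 0.26 = 1.8981 / 0.26 = 7.3003
A = e^7.3003 ≈ 1481 km²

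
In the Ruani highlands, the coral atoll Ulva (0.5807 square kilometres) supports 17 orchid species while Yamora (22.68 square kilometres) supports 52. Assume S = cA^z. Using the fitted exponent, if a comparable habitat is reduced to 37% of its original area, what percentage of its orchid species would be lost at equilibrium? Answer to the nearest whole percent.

26%

z = ln(52/17) / ln(22.68/0.5807) = 1.1180 / 3.6650 = 0.3051
S_new/S_old = (A_new/A_old)^z = 0.37^0.3051 = exp(0.3051 × -0.9943) = 0.7384
Fraction lost = 1 − 0.7384 = 0.2616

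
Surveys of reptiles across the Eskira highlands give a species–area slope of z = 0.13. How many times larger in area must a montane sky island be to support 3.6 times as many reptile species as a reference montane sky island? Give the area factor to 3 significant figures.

19000

(A₂/A₁)^0.13 = 3.6, so A₂/A₁ = 3.6^(1/0.13) = 3.6^7.692
ln(A₂/A₁) = ln 3.6 / 0.13 = 1.2809 / 0.13 = 9.8533
A₂/A₁ = e^9.8533 ≈ 19022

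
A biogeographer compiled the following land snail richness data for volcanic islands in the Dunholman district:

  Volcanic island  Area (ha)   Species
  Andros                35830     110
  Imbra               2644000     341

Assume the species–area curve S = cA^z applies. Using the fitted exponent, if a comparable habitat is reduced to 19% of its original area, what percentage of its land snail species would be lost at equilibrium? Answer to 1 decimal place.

35.4%

z = ln(341/110) / ln(2644000/35830) = 1.1314 / 4.3013 = 0.2630
S_new/S_old = (A_new/A_old)^z = 0.19^0.2630 = exp(0.2630 × -1.6607) = 0.6461
Fraction lost = 1 − 0.6461 = 0.3539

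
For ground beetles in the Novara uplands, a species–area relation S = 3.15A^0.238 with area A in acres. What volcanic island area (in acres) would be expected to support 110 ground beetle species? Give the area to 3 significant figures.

110 = 3.15 × A^0.238  ⇒  A^0.238 = 110/3.15 = 34.92
ln A = ln(34.92) / 0.238 = 3.5531 / 0.238 = 14.9289
A = e^14.9289 ≈ 3044657 acres

3040000 acres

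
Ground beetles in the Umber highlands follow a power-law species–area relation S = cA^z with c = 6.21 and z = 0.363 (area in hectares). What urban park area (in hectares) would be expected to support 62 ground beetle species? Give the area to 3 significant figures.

62 = 6.21 × A^0.363  ⇒  A^0.363 = 62/6.21 = 9.984
ln A = ln(9.984) / 0.363 = 2.3010 / 0.363 = 6.3388
A = e^6.3388 ≈ 566.1 hectares

566 hectares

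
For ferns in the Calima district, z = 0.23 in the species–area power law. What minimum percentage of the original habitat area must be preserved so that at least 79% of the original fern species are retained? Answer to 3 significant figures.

35.9%

Need (A_new/A_old)^0.23 = 0.79, so A_new/A_old = 0.79^(1/0.23) = 0.79^4.348
ln(A_new/A_old) = ln 0.79 / 0.23 = -0.2357 / 0.23 = -1.0249
A_new/A_old = e^-1.0249 ≈ 0.3588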